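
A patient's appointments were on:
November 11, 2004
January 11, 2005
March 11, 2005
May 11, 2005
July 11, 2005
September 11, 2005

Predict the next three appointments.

Gaps: 61, 59, 61, 61, 62 days — not constant. Every event is on the 11th of the month.
Pattern: the 11th of every 2 months.
November 2005: November 11, 2005.
January 2006: January 11, 2006.
March 2006: March 11, 2006.

November 11, 2005; January 11, 2006; March 11, 2006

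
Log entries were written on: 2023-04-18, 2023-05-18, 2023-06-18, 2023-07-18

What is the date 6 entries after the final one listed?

2024-01-18

The day-of-month is always 18 (30, 31, 30 days between events).
So this recurs on the 18th of each month.
August 2023: 2023-08-18.
September 2023: 2023-09-18.
October 2023: 2023-10-18.
Next: November 2023 → 2023-11-18.
December 2023: 2023-12-18.
Next: January 2024 → 2024-01-18.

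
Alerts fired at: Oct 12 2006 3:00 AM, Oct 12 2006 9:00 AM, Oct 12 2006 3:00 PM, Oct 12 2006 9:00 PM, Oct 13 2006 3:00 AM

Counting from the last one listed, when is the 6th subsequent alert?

Spacing: 6, 6, 6, 6 h — constant 6 h.
Oct 13 2006 3:00 AM + 6 h = Oct 13 2006 9:00 AM.
Oct 13 2006 9:00 AM + 6 h = Oct 13 2006 3:00 PM.
Oct 13 2006 3:00 PM + 6 h = Oct 13 2006 9:00 PM.
Oct 13 2006 9:00 PM + 6 h = Oct 14 2006 3:00 AM.
Oct 14 2006 3:00 AM + 6 h = Oct 14 2006 9:00 AM.
Oct 14 2006 9:00 AM + 6 h = Oct 14 2006 3:00 PM.

Oct 14 2006 3:00 PM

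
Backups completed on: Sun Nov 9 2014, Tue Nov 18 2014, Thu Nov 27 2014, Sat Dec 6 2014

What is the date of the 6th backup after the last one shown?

Thu Jan 29 2015

Every event comes 9 days after the last (9, 9, 9).
Sat Dec 6 2014 + 9 days = Mon Dec 15 2014.
Mon Dec 15 2014 + 9 days = Wed Dec 24 2014.
Wed Dec 24 2014 + 9 days = Fri Jan 2 2015.
Fri Jan 2 2015 + 9 days = Sun Jan 11 2015.
Sun Jan 11 2015 + 9 days = Tue Jan 20 2015.
Tue Jan 20 2015 + 9 days = Thu Jan 29 2015.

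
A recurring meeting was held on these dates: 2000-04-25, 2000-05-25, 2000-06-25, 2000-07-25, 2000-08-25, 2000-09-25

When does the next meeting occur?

2000-10-25

The day-of-month is always 25 (30, 31, 30, 31, 31 days between events).
So this recurs on the 25th of each month.
Next: October 2000 → 2000-10-25.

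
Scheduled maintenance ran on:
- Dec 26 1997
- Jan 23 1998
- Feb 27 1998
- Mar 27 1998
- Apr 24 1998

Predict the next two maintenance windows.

Gaps: 28, 35, 28, 28 days — a mix of 28 and 35. Every date is a Friday.
Each is the 4th Friday of its month.
May 1998 — 4th Friday is May 22 1998.
4th Friday of June 1998: Jun 26 1998.

May 22 1998, Jun 26 1998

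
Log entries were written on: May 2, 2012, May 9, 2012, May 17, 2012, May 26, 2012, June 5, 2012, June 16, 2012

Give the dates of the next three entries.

The spacing grows by 1 each time: 7, 8, 9, 10, 11 days.
Next gap: 12 days. June 16, 2012 + 12 days = June 28, 2012.
Next gap: 13 days. June 28, 2012 + 13 days = July 11, 2012.
Next gap: 14 days. July 11, 2012 + 14 days = July 25, 2012.

June 28, 2012; July 11, 2012; July 25, 2012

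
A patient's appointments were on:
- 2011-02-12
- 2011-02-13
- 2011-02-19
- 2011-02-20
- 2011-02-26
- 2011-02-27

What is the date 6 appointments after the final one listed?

Every event lands on a Saturday or Sunday (gaps cycle 1, 6, 1, 6, 1).
So the schedule is: every Saturday and Sunday.
Next Saturday: 2011-03-05.
Next Sunday: 2011-03-06.
The following Saturday is 2011-03-12.
Next Sunday: 2011-03-13.
The following Saturday is 2011-03-19.
Next Sunday: 2011-03-20.

2011-03-20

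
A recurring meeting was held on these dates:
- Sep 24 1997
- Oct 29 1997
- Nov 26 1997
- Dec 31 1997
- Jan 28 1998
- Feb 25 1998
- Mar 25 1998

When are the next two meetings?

Apr 29 1998, May 27 1998

All Wednesdays; the gaps (35, 28, 35, 28, 28, 28) vary with month length.
This is the last Wednesday of each month.
Last Wednesday of April 1998: Apr 29 1998.
Last Wednesday of May 1998: May 27 1998.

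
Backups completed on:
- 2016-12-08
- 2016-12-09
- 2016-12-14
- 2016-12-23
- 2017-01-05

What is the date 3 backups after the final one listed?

2017-03-09

The spacing grows by 4 each time: 1, 5, 9, 13 days.
Next gap: 17 days. 2017-01-05 + 17 days = 2017-01-22.
Next gap: 21 days. 2017-01-22 + 21 days = 2017-02-12.
Next gap: 25 days. 2017-02-12 + 25 days = 2017-03-09.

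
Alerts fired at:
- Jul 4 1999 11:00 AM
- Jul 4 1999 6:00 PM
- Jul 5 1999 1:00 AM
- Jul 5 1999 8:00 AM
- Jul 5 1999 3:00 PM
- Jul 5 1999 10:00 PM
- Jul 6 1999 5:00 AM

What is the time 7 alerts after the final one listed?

The interval is a steady 7 hours (7, 7, 7, 7, 7, 7).
Jul 6 1999 5:00 AM + 7 h = Jul 6 1999 12:00 PM.
Jul 6 1999 12:00 PM + 7 h = Jul 6 1999 7:00 PM.
Jul 6 1999 7:00 PM + 7 h = Jul 7 1999 2:00 AM.
Jul 7 1999 2:00 AM + 7 h = Jul 7 1999 9:00 AM.
Jul 7 1999 9:00 AM + 7 h = Jul 7 1999 4:00 PM.
Jul 7 1999 4:00 PM + 7 h = Jul 7 1999 11:00 PM.
Jul 7 1999 11:00 PM + 7 h = Jul 8 1999 6:00 AM.

Jul 8 1999 6:00 AM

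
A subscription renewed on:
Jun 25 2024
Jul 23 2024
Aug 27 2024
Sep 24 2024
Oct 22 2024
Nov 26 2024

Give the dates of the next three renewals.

Gaps: 28, 35, 28, 28, 35 days — a mix of 28 and 35. Every date is a Tuesday.
Each is the 4th Tuesday of its month.
4th Tuesday of December 2024: Dec 24 2024.
4th Tuesday of January 2025: Jan 28 2025.
4th Tuesday of February 2025: Feb 25 2025.

Dec 24 2024, Jan 28 2025, Feb 25 2025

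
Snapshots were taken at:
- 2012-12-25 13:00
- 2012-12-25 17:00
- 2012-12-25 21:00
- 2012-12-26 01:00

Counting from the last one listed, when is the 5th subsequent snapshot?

2012-12-26 21:00

Gaps: 4, 4, 4 hours — each event is 4 hours after the previous one.
2012-12-26 01:00 + 4 h = 2012-12-26 05:00.
2012-12-26 05:00 + 4 h = 2012-12-26 09:00.
2012-12-26 09:00 + 4 h = 2012-12-26 13:00.
2012-12-26 13:00 + 4 h = 2012-12-26 17:00.
2012-12-26 17:00 + 4 h = 2012-12-26 21:00.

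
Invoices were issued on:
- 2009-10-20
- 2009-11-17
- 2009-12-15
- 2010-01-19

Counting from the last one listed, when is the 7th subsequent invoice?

These are Tuesdays at 28- or 35-day spacing (28, 28, 35).
The pattern: 3rd Tuesday of the month.
February 2010 — 3rd Tuesday is 2010-02-16.
3rd Tuesday of March 2010: 2010-03-16.
3rd Tuesday of April 2010: 2010-04-20.
3rd Tuesday of May 2010: 2010-05-18.
June 2010 — 3rd Tuesday is 2010-06-15.
July 2010 — 3rd Tuesday is 2010-07-20.
3rd Tuesday of August 2010: 2010-08-17.

2010-08-17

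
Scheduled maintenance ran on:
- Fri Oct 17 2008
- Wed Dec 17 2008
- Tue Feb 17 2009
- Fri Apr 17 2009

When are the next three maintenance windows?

Each date is the 17th; the gaps (61, 62, 59) track the month lengths.
The rule is the 17th of every 2 months.
Next: June 2009 → Wed Jun 17 2009.
August 2009: Mon Aug 17 2009.
Next: October 2009 → Sat Oct 17 2009.

Wed Jun 17 2009, Mon Aug 17 2009, Sat Oct 17 2009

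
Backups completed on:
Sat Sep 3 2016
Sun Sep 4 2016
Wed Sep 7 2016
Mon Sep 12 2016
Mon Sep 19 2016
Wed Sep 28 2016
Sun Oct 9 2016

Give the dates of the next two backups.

Sat Oct 22 2016, Sun Nov 6 2016

Intervals are 1, 3, 5, 7, 9, 11 days — an arithmetic progression with common difference 2.
Next gap: 13 days. Sun Oct 9 2016 + 13 days = Sat Oct 22 2016.
Next gap: 15 days. Sat Oct 22 2016 + 15 days = Sun Nov 6 2016.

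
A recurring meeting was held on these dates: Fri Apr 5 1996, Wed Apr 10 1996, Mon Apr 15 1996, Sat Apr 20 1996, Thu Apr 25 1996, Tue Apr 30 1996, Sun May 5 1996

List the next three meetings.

Fri May 10 1996, Wed May 15 1996, Mon May 20 1996

The spacing is 5, 5, 5, 5, 5, 5 days — always 5 days.
Sun May 5 1996 + 5 days = Fri May 10 1996.
Fri May 10 1996 + 5 days = Wed May 15 1996.
Wed May 15 1996 + 5 days = Mon May 20 1996.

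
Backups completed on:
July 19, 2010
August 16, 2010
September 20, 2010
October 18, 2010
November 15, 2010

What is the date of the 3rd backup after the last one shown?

Gaps: 28, 35, 28, 28 days — a mix of 28 and 35. Every date is a Monday.
Each is the 3rd Monday of its month.
3rd Monday of December 2010: December 20, 2010.
3rd Monday of January 2011: January 17, 2011.
3rd Monday of February 2011: February 21, 2011.

February 21, 2011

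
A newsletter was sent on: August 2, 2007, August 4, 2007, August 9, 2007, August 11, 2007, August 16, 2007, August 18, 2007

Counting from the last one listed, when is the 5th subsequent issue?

The gap pattern 2, 5, 2, 5, 2 repeats every 2 events.
These are the Thursdays and Saturdays of each week.
Next Thursday: August 23, 2007.
Next Saturday: August 25, 2007.
The following Thursday is August 30, 2007.
The following Saturday is September 1, 2007.
Next Thursday: September 6, 2007.

September 6, 2007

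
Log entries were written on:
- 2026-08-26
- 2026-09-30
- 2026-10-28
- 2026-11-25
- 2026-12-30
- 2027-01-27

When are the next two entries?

Every date is a Wednesday; gaps 35, 28, 28, 35, 28 days.
Each is the last Wednesday of its month (at least one falls on the 29th or later, ruling out '4th Wednesday').
February 2027 ends with Wednesday 2027-02-24.
Last Wednesday of March 2027: 2027-03-31.

2027-02-24, 2027-03-31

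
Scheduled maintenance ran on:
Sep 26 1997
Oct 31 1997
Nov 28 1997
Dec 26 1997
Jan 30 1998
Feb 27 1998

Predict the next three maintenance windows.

These are Fridays with 35, 28, 28, 35, 28-day gaps.
Each is the final Friday of its month — Oct 31 1997 is past the 28th, so '4th Friday' doesn't fit.
Last Friday of March 1998: Mar 27 1998.
April 1998 ends with Friday Apr 24 1998.
Last Friday of May 1998: May 29 1998.

Mar 27 1998, Apr 24 1998, May 29 1998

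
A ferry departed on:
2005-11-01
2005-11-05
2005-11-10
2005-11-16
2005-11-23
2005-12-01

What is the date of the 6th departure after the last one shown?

2006-02-08

Gaps: 4, 5, 6, 7, 8 days — each gap is 1 larger than the previous one.
Next gap: 9 days. 2005-12-01 + 9 days = 2005-12-10.
Next gap: 10 days. 2005-12-10 + 10 days = 2005-12-20.
Next gap: 11 days. 2005-12-20 + 11 days = 2005-12-31.
Next gap: 12 days. 2005-12-31 + 12 days = 2006-01-12.
Next gap: 13 days. 2006-01-12 + 13 days = 2006-01-25.
Next gap: 14 days. 2006-01-25 + 14 days = 2006-02-08.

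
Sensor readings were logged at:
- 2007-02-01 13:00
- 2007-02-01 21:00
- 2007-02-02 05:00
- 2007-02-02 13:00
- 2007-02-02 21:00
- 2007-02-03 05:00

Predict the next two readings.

Spacing: 8, 8, 8, 8, 8 h — constant 8 h.
2007-02-03 05:00 + 8 h = 2007-02-03 13:00.
2007-02-03 13:00 + 8 h = 2007-02-03 21:00.

2007-02-03 13:00, 2007-02-03 21:00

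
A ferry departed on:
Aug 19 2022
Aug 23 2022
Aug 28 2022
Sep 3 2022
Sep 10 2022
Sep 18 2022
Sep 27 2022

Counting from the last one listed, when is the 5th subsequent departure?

Gaps: 4, 5, 6, 7, 8, 9 days — each gap is 1 larger than the previous one.
Next gap: 10 days. Sep 27 2022 + 10 days = Oct 7 2022.
Next gap: 11 days. Oct 7 2022 + 11 days = Oct 18 2022.
Next gap: 12 days. Oct 18 2022 + 12 days = Oct 30 2022.
Next gap: 13 days. Oct 30 2022 + 13 days = Nov 12 2022.
Next gap: 14 days. Nov 12 2022 + 14 days = Nov 26 2022.

Nov 26 2022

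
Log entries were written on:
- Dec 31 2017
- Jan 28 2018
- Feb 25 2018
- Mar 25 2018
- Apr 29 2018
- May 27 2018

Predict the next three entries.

These are Sundays with 28, 28, 28, 35, 28-day gaps.
Each is the final Sunday of its month — Dec 31 2017 is past the 28th, so '4th Sunday' doesn't fit.
Last Sunday of June 2018: Jun 24 2018.
Last Sunday of July 2018: Jul 29 2018.
Last Sunday of August 2018: Aug 26 2018.

Jun 24 2018, Jul 29 2018, Aug 26 2018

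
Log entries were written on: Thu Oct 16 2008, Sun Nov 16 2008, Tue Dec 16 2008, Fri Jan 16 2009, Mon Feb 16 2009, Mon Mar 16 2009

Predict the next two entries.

Thu Apr 16 2009, Sat May 16 2009

Each date is the 16th; the gaps (31, 30, 31, 31, 28) track the month lengths.
The rule is the 16th of each month.
Next: April 2009 → Thu Apr 16 2009.
Next: May 2009 → Sat May 16 2009.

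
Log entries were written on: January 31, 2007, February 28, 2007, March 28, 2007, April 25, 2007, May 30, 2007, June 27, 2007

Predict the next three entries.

July 25, 2007; August 29, 2007; September 26, 2007

These are Wednesdays with 28, 28, 28, 35, 28-day gaps.
Each is the final Wednesday of its month — January 31, 2007 is past the 28th, so '4th Wednesday' doesn't fit.
July 2007 ends with Wednesday July 25, 2007.
Last Wednesday of August 2007: August 29, 2007.
September 2007 ends with Wednesday September 26, 2007.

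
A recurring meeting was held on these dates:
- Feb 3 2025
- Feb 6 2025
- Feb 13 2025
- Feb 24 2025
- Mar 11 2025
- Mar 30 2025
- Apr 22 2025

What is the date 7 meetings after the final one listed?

Intervals are 3, 7, 11, 15, 19, 23 days — an arithmetic progression with common difference 4.
Next gap: 27 days. Apr 22 2025 + 27 days = May 19 2025.
Next gap: 31 days. May 19 2025 + 31 days = Jun 19 2025.
Next gap: 35 days. Jun 19 2025 + 35 days = Jul 24 2025.
Next gap: 39 days. Jul 24 2025 + 39 days = Sep 1 2025.
Next gap: 43 days. Sep 1 2025 + 43 days = Oct 14 2025.
Next gap: 47 days. Oct 14 2025 + 47 days = Nov 30 2025.
Next gap: 51 days. Nov 30 2025 + 51 days = Jan 20 2026.

Jan 20 2026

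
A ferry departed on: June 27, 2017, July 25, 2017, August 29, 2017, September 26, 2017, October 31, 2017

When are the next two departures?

November 28, 2017; December 26, 2017

Every date is a Tuesday; gaps 28, 35, 28, 35 days.
Each is the last Tuesday of its month (at least one falls on the 29th or later, ruling out '4th Tuesday').
November 2017 ends with Tuesday November 28, 2017.
December 2017 ends with Tuesday December 26, 2017.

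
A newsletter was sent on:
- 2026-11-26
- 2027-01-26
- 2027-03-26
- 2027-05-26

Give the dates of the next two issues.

Gaps: 61, 59, 61 days — not constant. Every event is on the 26th of the month.
Pattern: the 26th of every 2 months.
July 2027: 2027-07-26.
September 2027: 2027-09-26.

2027-07-26, 2027-09-26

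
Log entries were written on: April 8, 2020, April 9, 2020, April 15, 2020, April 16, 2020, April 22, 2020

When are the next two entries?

April 23, 2020; April 29, 2020

Gaps: 1, 6, 1, 6 days — not constant, but cyclic with period 2.
The events fall on every Wednesday and Thursday.
The following Thursday is April 23, 2020.
Next Wednesday: April 29, 2020.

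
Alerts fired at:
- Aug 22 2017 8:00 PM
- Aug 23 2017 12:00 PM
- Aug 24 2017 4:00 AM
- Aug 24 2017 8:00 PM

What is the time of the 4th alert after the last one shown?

The interval is a steady 16 hours (16, 16, 16).
Aug 24 2017 8:00 PM + 16 h = Aug 25 2017 12:00 PM.
Aug 25 2017 12:00 PM + 16 h = Aug 26 2017 4:00 AM.
Aug 26 2017 4:00 AM + 16 h = Aug 26 2017 8:00 PM.
Aug 26 2017 8:00 PM + 16 h = Aug 27 2017 12:00 PM.

Aug 27 2017 12:00 PM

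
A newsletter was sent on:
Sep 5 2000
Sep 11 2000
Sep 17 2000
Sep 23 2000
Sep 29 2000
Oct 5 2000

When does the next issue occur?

Gaps between consecutive events: 6, 6, 6, 6, 6 days — a constant 6-day interval.
Oct 5 2000 + 6 days = Oct 11 2000.

Oct 11 2000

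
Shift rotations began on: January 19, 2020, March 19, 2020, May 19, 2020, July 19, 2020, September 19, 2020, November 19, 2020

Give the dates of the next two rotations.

January 19, 2021; March 19, 2021

Gaps: 60, 61, 61, 62, 61 days — not constant. Every event is on the 19th of the month.
Pattern: the 19th of every 2 months.
Next: January 2021 → January 19, 2021.
March 2021: March 19, 2021.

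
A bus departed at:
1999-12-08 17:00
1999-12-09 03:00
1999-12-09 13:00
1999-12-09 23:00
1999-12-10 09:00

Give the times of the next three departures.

1999-12-10 19:00, 1999-12-11 05:00, 1999-12-11 15:00

Gaps: 10, 10, 10, 10 hours — each event is 10 hours after the previous one.
1999-12-10 09:00 + 10 h = 1999-12-10 19:00.
1999-12-10 19:00 + 10 h = 1999-12-11 05:00.
1999-12-11 05:00 + 10 h = 1999-12-11 15:00.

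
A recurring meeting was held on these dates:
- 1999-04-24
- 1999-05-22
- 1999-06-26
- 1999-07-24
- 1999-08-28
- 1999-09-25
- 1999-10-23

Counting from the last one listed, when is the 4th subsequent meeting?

2000-02-26

Gaps: 28, 35, 28, 35, 28, 28 days — a mix of 28 and 35. Every date is a Saturday.
Each is the 4th Saturday of its month.
November 1999 — 4th Saturday is 1999-11-27.
December 1999 — 4th Saturday is 1999-12-25.
January 2000 — 4th Saturday is 2000-01-22.
4th Saturday of February 2000: 2000-02-26.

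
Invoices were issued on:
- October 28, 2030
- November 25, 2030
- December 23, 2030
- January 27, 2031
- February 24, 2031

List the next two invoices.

All dates are Mondays, 28, 28, 35, 28 days apart.
Specifically, the 4th Monday of each month.
March 2031 — 4th Monday is March 24, 2031.
April 2031 — 4th Monday is April 28, 2031.

March 24, 2031; April 28, 2031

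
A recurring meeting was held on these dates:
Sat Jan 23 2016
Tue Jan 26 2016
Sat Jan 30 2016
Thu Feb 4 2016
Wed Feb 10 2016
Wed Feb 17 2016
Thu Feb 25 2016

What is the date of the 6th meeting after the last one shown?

The spacing grows by 1 each time: 3, 4, 5, 6, 7, 8 days.
Next gap: 9 days. Thu Feb 25 2016 + 9 days = Sat Mar 5 2016.
Next gap: 10 days. Sat Mar 5 2016 + 10 days = Tue Mar 15 2016.
Next gap: 11 days. Tue Mar 15 2016 + 11 days = Sat Mar 26 2016.
Next gap: 12 days. Sat Mar 26 2016 + 12 days = Thu Apr 7 2016.
Next gap: 13 days. Thu Apr 7 2016 + 13 days = Wed Apr 20 2016.
Next gap: 14 days. Wed Apr 20 2016 + 14 days = Wed May 4 2016.

Wed May 4 2016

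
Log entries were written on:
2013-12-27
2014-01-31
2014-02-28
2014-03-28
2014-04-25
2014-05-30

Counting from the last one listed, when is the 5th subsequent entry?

All Fridays; the gaps (35, 28, 28, 28, 35) vary with month length.
This is the last Friday of each month.
Last Friday of June 2014: 2014-06-27.
Last Friday of July 2014: 2014-07-25.
August 2014 ends with Friday 2014-08-29.
September 2014 ends with Friday 2014-09-26.
October 2014 ends with Friday 2014-10-31.

2014-10-31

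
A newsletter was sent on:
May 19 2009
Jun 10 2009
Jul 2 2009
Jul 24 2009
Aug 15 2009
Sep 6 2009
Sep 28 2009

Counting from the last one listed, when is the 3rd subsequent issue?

Dec 3 2009

Every event comes 22 days after the last (22, 22, 22, 22, 22, 22).
Sep 28 2009 + 22 days = Oct 20 2009.
Oct 20 2009 + 22 days = Nov 11 2009.
Nov 11 2009 + 22 days = Dec 3 2009.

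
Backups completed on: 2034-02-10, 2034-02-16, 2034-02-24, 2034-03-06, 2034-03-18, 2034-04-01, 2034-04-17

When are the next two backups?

Gaps: 6, 8, 10, 12, 14, 16 days — each gap is 2 larger than the previous one.
Next gap: 18 days. 2034-04-17 + 18 days = 2034-05-05.
Next gap: 20 days. 2034-05-05 + 20 days = 2034-05-25.

2034-05-05, 2034-05-25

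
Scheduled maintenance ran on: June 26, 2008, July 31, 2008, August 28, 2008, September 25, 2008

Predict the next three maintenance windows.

These are Thursdays with 35, 28, 28-day gaps.
Each is the final Thursday of its month — July 31, 2008 is past the 28th, so '4th Thursday' doesn't fit.
Last Thursday of October 2008: October 30, 2008.
November 2008 ends with Thursday November 27, 2008.
Last Thursday of December 2008: December 25, 2008.

October 30, 2008; November 27, 2008; December 25, 2008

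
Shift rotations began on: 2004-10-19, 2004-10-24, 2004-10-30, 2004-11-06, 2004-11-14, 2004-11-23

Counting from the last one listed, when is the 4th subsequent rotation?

2005-01-08

Gaps: 5, 6, 7, 8, 9 days — each gap is 1 larger than the previous one.
Next gap: 10 days. 2004-11-23 + 10 days = 2004-12-03.
Next gap: 11 days. 2004-12-03 + 11 days = 2004-12-14.
Next gap: 12 days. 2004-12-14 + 12 days = 2004-12-26.
Next gap: 13 days. 2004-12-26 + 13 days = 2005-01-08.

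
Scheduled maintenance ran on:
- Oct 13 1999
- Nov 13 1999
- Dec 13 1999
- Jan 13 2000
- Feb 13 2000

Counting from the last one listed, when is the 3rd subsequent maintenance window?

Gaps: 31, 30, 31, 31 days — not constant. Every event is on the 13th of the month.
Pattern: the 13th of each month.
Next: March 2000 → Mar 13 2000.
April 2000: Apr 13 2000.
May 2000: May 13 2000.

May 13 2000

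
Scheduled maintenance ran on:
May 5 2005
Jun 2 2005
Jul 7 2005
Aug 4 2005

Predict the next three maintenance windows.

Sep 1 2005, Oct 6 2005, Nov 3 2005

Gaps: 28, 35, 28 days — a mix of 28 and 35. Every date is a Thursday.
Each is the 1st Thursday of its month.
September 2005 — 1st Thursday is Sep 1 2005.
October 2005 — 1st Thursday is Oct 6 2005.
1st Thursday of November 2005: Nov 3 2005.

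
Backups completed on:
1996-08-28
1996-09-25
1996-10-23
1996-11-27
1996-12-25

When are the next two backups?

All dates are Wednesdays, 28, 28, 35, 28 days apart.
Specifically, the 4th Wednesday of each month.
4th Wednesday of January 1997: 1997-01-22.
February 1997 — 4th Wednesday is 1997-02-26.

1997-01-22, 1997-02-26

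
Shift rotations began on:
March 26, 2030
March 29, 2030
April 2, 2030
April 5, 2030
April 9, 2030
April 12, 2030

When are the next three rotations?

Every event lands on a Tuesday or Friday (gaps cycle 3, 4, 3, 4, 3).
So the schedule is: every Tuesday and Friday.
Next Tuesday: April 16, 2030.
The following Friday is April 19, 2030.
The following Tuesday is April 23, 2030.

April 16, 2030; April 19, 2030; April 23, 2030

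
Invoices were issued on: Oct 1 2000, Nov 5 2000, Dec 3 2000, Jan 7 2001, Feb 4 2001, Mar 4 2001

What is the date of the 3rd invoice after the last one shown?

These are Sundays at 28- or 35-day spacing (35, 28, 35, 28, 28).
The pattern: 1st Sunday of the month.
1st Sunday of April 2001: Apr 1 2001.
1st Sunday of May 2001: May 6 2001.
June 2001 — 1st Sunday is Jun 3 2001.

Jun 3 2001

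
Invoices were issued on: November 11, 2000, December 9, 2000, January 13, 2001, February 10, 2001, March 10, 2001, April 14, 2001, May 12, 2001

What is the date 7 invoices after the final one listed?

December 8, 2001

Gaps: 28, 35, 28, 28, 35, 28 days — a mix of 28 and 35. Every date is a Saturday.
Each is the 2nd Saturday of its month.
June 2001 — 2nd Saturday is June 9, 2001.
2nd Saturday of July 2001: July 14, 2001.
August 2001 — 2nd Saturday is August 11, 2001.
2nd Saturday of September 2001: September 8, 2001.
2nd Saturday of October 2001: October 13, 2001.
November 2001 — 2nd Saturday is November 10, 2001.
2nd Saturday of December 2001: December 8, 2001.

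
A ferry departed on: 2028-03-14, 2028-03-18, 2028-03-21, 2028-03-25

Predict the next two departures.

The gap pattern 4, 3, 4 repeats every 2 events.
These are the Tuesdays and Saturdays of each week.
The following Tuesday is 2028-03-28.
The following Saturday is 2028-04-01.

2028-03-28, 2028-04-01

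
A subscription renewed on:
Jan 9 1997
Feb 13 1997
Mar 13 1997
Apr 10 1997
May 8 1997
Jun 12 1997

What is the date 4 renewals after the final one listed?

These are Thursdays at 28- or 35-day spacing (35, 28, 28, 28, 35).
The pattern: 2nd Thursday of the month.
July 1997 — 2nd Thursday is Jul 10 1997.
2nd Thursday of August 1997: Aug 14 1997.
September 1997 — 2nd Thursday is Sep 11 1997.
2nd Thursday of October 1997: Oct 9 1997.

Oct 9 1997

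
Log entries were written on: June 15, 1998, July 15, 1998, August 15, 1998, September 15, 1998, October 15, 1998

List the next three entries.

November 15, 1998; December 15, 1998; January 15, 1999

Each date is the 15th; the gaps (30, 31, 31, 30) track the month lengths.
The rule is the 15th of each month.
November 1998: November 15, 1998.
Next: December 1998 → December 15, 1998.
Next: January 1999 → January 15, 1999.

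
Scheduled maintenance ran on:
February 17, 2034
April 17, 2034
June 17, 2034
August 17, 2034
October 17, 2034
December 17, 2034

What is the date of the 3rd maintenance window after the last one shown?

The day-of-month is always 17 (59, 61, 61, 61, 61 days between events).
So this recurs on the 17th of every 2 months.
Next: February 2035 → February 17, 2035.
Next: April 2035 → April 17, 2035.
Next: June 2035 → June 17, 2035.

June 17, 2035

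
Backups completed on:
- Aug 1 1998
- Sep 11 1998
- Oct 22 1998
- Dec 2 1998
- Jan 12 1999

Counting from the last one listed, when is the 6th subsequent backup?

Gaps between consecutive events: 41, 41, 41, 41 days — a constant 41-day interval.
Jan 12 1999 + 41 days = Feb 22 1999.
Feb 22 1999 + 41 days = Apr 4 1999.
Apr 4 1999 + 41 days = May 15 1999.
May 15 1999 + 41 days = Jun 25 1999.
Jun 25 1999 + 41 days = Aug 5 1999.
Aug 5 1999 + 41 days = Sep 15 1999.

Sep 15 1999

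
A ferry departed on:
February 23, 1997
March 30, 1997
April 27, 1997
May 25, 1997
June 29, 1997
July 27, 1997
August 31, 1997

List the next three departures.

September 28, 1997; October 26, 1997; November 30, 1997

All Sundays; the gaps (35, 28, 28, 35, 28, 35) vary with month length.
This is the last Sunday of each month.
September 1997 ends with Sunday September 28, 1997.
October 1997 ends with Sunday October 26, 1997.
November 1997 ends with Sunday November 30, 1997.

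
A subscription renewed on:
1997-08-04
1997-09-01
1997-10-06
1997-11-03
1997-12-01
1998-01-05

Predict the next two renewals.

1998-02-02, 1998-03-02

Gaps: 28, 35, 28, 28, 35 days — a mix of 28 and 35. Every date is a Monday.
Each is the 1st Monday of its month.
February 1998 — 1st Monday is 1998-02-02.
1st Monday of March 1998: 1998-03-02.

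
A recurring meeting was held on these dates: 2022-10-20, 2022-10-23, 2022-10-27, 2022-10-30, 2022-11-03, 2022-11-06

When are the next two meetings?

2022-11-10, 2022-11-13

Every event lands on a Thursday or Sunday (gaps cycle 3, 4, 3, 4, 3).
So the schedule is: every Thursday and Sunday.
The following Thursday is 2022-11-10.
Next Sunday: 2022-11-13.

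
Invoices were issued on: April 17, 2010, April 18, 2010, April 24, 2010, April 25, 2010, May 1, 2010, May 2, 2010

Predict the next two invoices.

May 8, 2010; May 9, 2010

Every event lands on a Saturday or Sunday (gaps cycle 1, 6, 1, 6, 1).
So the schedule is: every Saturday and Sunday.
The following Saturday is May 8, 2010.
Next Sunday: May 9, 2010.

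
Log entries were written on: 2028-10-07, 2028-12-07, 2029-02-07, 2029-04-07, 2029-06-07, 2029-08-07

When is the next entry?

2029-10-07

Gaps: 61, 62, 59, 61, 61 days — not constant. Every event is on the 7th of the month.
Pattern: the 7th of every 2 months.
Next: October 2029 → 2029-10-07.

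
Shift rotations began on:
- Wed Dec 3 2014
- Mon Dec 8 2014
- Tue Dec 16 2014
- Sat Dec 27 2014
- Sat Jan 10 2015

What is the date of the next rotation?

Gaps: 5, 8, 11, 14 days — each gap is 3 larger than the previous one.
Next gap: 17 days. Sat Jan 10 2015 + 17 days = Tue Jan 27 2015.

Tue Jan 27 2015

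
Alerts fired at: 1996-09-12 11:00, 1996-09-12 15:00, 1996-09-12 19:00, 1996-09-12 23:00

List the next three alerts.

Spacing: 4, 4, 4 h — constant 4 h.
1996-09-12 23:00 + 4 h = 1996-09-13 03:00.
1996-09-13 03:00 + 4 h = 1996-09-13 07:00.
1996-09-13 07:00 + 4 h = 1996-09-13 11:00.

1996-09-13 03:00, 1996-09-13 07:00, 1996-09-13 11:00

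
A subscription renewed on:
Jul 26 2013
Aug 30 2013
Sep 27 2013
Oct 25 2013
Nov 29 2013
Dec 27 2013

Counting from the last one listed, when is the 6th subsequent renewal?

Every date is a Friday; gaps 35, 28, 28, 35, 28 days.
Each is the last Friday of its month (at least one falls on the 29th or later, ruling out '4th Friday').
Last Friday of January 2014: Jan 31 2014.
February 2014 ends with Friday Feb 28 2014.
Last Friday of March 2014: Mar 28 2014.
Last Friday of April 2014: Apr 25 2014.
Last Friday of May 2014: May 30 2014.
Last Friday of June 2014: Jun 27 2014.

Jun 27 2014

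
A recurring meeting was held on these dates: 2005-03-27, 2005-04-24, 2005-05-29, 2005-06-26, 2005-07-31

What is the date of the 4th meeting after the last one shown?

All Sundays; the gaps (28, 35, 28, 35) vary with month length.
This is the last Sunday of each month.
Last Sunday of August 2005: 2005-08-28.
Last Sunday of September 2005: 2005-09-25.
October 2005 ends with Sunday 2005-10-30.
Last Sunday of November 2005: 2005-11-27.

2005-11-27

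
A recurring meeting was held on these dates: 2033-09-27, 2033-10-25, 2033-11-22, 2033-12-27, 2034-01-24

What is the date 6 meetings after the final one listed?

All dates are Tuesdays, 28, 28, 35, 28 days apart.
Specifically, the 4th Tuesday of each month.
February 2034 — 4th Tuesday is 2034-02-28.
March 2034 — 4th Tuesday is 2034-03-28.
April 2034 — 4th Tuesday is 2034-04-25.
4th Tuesday of May 2034: 2034-05-23.
June 2034 — 4th Tuesday is 2034-06-27.
July 2034 — 4th Tuesday is 2034-07-25.

2034-07-25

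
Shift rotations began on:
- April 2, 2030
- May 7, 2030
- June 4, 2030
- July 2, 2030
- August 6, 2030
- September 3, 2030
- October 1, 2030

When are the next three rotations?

All dates are Tuesdays, 35, 28, 28, 35, 28, 28 days apart.
Specifically, the 1st Tuesday of each month.
1st Tuesday of November 2030: November 5, 2030.
1st Tuesday of December 2030: December 3, 2030.
January 2031 — 1st Tuesday is January 7, 2031.

November 5, 2030; December 3, 2030; January 7, 2031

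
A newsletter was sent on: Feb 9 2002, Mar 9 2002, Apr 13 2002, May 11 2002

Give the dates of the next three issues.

These are Saturdays at 28- or 35-day spacing (28, 35, 28).
The pattern: 2nd Saturday of the month.
2nd Saturday of June 2002: Jun 8 2002.
2nd Saturday of July 2002: Jul 13 2002.
2nd Saturday of August 2002: Aug 10 2002.

Jun 8 2002, Jul 13 2002, Aug 10 2002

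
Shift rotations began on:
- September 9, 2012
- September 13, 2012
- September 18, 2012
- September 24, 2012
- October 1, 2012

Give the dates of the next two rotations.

Intervals are 4, 5, 6, 7 days — an arithmetic progression with common difference 1.
Next gap: 8 days. October 1, 2012 + 8 days = October 9, 2012.
Next gap: 9 days. October 9, 2012 + 9 days = October 18, 2012.

October 9, 2012; October 18, 2012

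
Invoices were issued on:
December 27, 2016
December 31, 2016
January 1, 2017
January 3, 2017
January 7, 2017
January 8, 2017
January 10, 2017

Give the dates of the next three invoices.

January 14, 2017; January 15, 2017; January 17, 2017

Gaps: 4, 1, 2, 4, 1, 2 days — not constant, but cyclic with period 3.
The events fall on every Tuesday, Saturday and Sunday.
The following Saturday is January 14, 2017.
Next Sunday: January 15, 2017.
The following Tuesday is January 17, 2017.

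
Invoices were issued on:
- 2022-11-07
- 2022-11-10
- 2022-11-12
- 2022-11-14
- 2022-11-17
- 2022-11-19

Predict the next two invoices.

Gaps: 3, 2, 2, 3, 2 days — not constant, but cyclic with period 3.
The events fall on every Monday, Thursday and Saturday.
The following Monday is 2022-11-21.
The following Thursday is 2022-11-24.

2022-11-21, 2022-11-24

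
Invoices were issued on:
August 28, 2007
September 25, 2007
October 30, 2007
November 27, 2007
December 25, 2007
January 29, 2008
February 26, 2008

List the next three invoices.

These are Tuesdays with 28, 35, 28, 28, 35, 28-day gaps.
Each is the final Tuesday of its month — October 30, 2007 is past the 28th, so '4th Tuesday' doesn't fit.
March 2008 ends with Tuesday March 25, 2008.
April 2008 ends with Tuesday April 29, 2008.
Last Tuesday of May 2008: May 27, 2008.

March 25, 2008; April 29, 2008; May 27, 2008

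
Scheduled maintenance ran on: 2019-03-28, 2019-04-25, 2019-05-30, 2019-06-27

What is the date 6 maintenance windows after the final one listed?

2019-12-26

Every date is a Thursday; gaps 28, 35, 28 days.
Each is the last Thursday of its month (at least one falls on the 29th or later, ruling out '4th Thursday').
Last Thursday of July 2019: 2019-07-25.
August 2019 ends with Thursday 2019-08-29.
September 2019 ends with Thursday 2019-09-26.
Last Thursday of October 2019: 2019-10-31.
November 2019 ends with Thursday 2019-11-28.
Last Thursday of December 2019: 2019-12-26.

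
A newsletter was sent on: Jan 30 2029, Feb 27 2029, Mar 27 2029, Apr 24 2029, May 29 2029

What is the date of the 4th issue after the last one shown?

Sep 25 2029

All Tuesdays; the gaps (28, 28, 28, 35) vary with month length.
This is the last Tuesday of each month.
Last Tuesday of June 2029: Jun 26 2029.
July 2029 ends with Tuesday Jul 31 2029.
August 2029 ends with Tuesday Aug 28 2029.
Last Tuesday of September 2029: Sep 25 2029.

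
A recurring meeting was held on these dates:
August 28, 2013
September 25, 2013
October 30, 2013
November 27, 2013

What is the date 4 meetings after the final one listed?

These are Wednesdays with 28, 35, 28-day gaps.
Each is the final Wednesday of its month — October 30, 2013 is past the 28th, so '4th Wednesday' doesn't fit.
Last Wednesday of December 2013: December 25, 2013.
Last Wednesday of January 2014: January 29, 2014.
February 2014 ends with Wednesday February 26, 2014.
March 2014 ends with Wednesday March 26, 2014.

March 26, 2014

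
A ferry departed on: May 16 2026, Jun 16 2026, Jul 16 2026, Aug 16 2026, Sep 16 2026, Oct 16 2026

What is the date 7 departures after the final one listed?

The day-of-month is always 16 (31, 30, 31, 31, 30 days between events).
So this recurs on the 16th of each month.
Next: November 2026 → Nov 16 2026.
Next: December 2026 → Dec 16 2026.
January 2027: Jan 16 2027.
February 2027: Feb 16 2027.
Next: March 2027 → Mar 16 2027.
Next: April 2027 → Apr 16 2027.
May 2027: May 16 2027.

May 16 2027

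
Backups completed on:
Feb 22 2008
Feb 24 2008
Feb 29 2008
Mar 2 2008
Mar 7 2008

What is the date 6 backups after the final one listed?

Every event lands on a Friday or Sunday (gaps cycle 2, 5, 2, 5).
So the schedule is: every Friday and Sunday.
Next Sunday: Mar 9 2008.
Next Friday: Mar 14 2008.
The following Sunday is Mar 16 2008.
Next Friday: Mar 21 2008.
Next Sunday: Mar 23 2008.
Next Friday: Mar 28 2008.

Mar 28 2008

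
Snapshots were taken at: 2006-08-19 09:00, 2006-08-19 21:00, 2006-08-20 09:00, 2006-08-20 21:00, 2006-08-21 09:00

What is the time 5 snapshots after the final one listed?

Gaps: 12, 12, 12, 12 hours — each event is 12 hours after the previous one.
2006-08-21 09:00 + 12 h = 2006-08-21 21:00.
2006-08-21 21:00 + 12 h = 2006-08-22 09:00.
2006-08-22 09:00 + 12 h = 2006-08-22 21:00.
2006-08-22 21:00 + 12 h = 2006-08-23 09:00.
2006-08-23 09:00 + 12 h = 2006-08-23 21:00.

2006-08-23 21:00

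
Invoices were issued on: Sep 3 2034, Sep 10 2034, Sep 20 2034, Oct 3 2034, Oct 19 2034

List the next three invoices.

The spacing grows by 3 each time: 7, 10, 13, 16 days.
Next gap: 19 days. Oct 19 2034 + 19 days = Nov 7 2034.
Next gap: 22 days. Nov 7 2034 + 22 days = Nov 29 2034.
Next gap: 25 days. Nov 29 2034 + 25 days = Dec 24 2034.

Nov 7 2034, Nov 29 2034, Dec 24 2034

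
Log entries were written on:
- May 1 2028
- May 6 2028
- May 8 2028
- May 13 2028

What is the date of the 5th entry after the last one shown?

May 29 2028

The gap pattern 5, 2, 5 repeats every 2 events.
These are the Mondays and Saturdays of each week.
Next Monday: May 15 2028.
The following Saturday is May 20 2028.
The following Monday is May 22 2028.
Next Saturday: May 27 2028.
Next Monday: May 29 2028.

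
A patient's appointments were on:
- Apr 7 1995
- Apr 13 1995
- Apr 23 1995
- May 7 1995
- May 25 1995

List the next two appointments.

The spacing grows by 4 each time: 6, 10, 14, 18 days.
Next gap: 22 days. May 25 1995 + 22 days = Jun 16 1995.
Next gap: 26 days. Jun 16 1995 + 26 days = Jul 12 1995.

Jun 16 1995, Jul 12 1995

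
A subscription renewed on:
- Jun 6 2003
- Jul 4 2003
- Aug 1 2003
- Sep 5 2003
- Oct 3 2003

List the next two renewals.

Nov 7 2003, Dec 5 2003

Gaps: 28, 28, 35, 28 days — a mix of 28 and 35. Every date is a Friday.
Each is the 1st Friday of its month.
1st Friday of November 2003: Nov 7 2003.
1st Friday of December 2003: Dec 5 2003.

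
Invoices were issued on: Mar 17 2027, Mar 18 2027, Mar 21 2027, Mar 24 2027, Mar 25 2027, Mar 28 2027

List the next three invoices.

Mar 31 2027, Apr 1 2027, Apr 4 2027

Every event lands on a Wednesday or Thursday or Sunday (gaps cycle 1, 3, 3, 1, 3).
So the schedule is: every Wednesday, Thursday and Sunday.
The following Wednesday is Mar 31 2027.
The following Thursday is Apr 1 2027.
The following Sunday is Apr 4 2027.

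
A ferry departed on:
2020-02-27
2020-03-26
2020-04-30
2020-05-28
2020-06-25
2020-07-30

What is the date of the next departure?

These are Thursdays with 28, 35, 28, 28, 35-day gaps.
Each is the final Thursday of its month — 2020-04-30 is past the 28th, so '4th Thursday' doesn't fit.
August 2020 ends with Thursday 2020-08-27.

2020-08-27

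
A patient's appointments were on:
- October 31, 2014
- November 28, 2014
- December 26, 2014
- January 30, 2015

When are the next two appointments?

These are Fridays with 28, 28, 35-day gaps.
Each is the final Friday of its month — October 31, 2014 is past the 28th, so '4th Friday' doesn't fit.
Last Friday of February 2015: February 27, 2015.
Last Friday of March 2015: March 27, 2015.

February 27, 2015; March 27, 2015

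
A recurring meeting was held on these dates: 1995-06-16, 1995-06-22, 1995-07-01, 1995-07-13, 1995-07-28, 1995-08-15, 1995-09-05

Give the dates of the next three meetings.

Gaps: 6, 9, 12, 15, 18, 21 days — each gap is 3 larger than the previous one.
Next gap: 24 days. 1995-09-05 + 24 days = 1995-09-29.
Next gap: 27 days. 1995-09-29 + 27 days = 1995-10-26.
Next gap: 30 days. 1995-10-26 + 30 days = 1995-11-25.

1995-09-29, 1995-10-26, 1995-11-25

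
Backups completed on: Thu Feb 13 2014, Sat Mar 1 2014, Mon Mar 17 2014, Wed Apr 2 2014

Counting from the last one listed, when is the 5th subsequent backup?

Every event comes 16 days after the last (16, 16, 16).
Wed Apr 2 2014 + 16 days = Fri Apr 18 2014.
Fri Apr 18 2014 + 16 days = Sun May 4 2014.
Sun May 4 2014 + 16 days = Tue May 20 2014.
Tue May 20 2014 + 16 days = Thu Jun 5 2014.
Thu Jun 5 2014 + 16 days = Sat Jun 21 2014.

Sat Jun 21 2014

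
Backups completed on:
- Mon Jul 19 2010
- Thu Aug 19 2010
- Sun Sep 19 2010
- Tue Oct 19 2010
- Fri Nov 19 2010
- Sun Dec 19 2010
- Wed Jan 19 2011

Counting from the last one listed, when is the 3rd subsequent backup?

The day-of-month is always 19 (31, 31, 30, 31, 30, 31 days between events).
So this recurs on the 19th of each month.
Next: February 2011 → Sat Feb 19 2011.
March 2011: Sat Mar 19 2011.
April 2011: Tue Apr 19 2011.

Tue Apr 19 2011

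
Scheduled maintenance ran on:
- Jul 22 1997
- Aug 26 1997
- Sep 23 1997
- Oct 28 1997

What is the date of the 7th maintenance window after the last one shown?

All dates are Tuesdays, 35, 28, 35 days apart.
Specifically, the 4th Tuesday of each month.
4th Tuesday of November 1997: Nov 25 1997.
4th Tuesday of December 1997: Dec 23 1997.
4th Tuesday of January 1998: Jan 27 1998.
February 1998 — 4th Tuesday is Feb 24 1998.
March 1998 — 4th Tuesday is Mar 24 1998.
April 1998 — 4th Tuesday is Apr 28 1998.
May 1998 — 4th Tuesday is May 26 1998.

May 26 1998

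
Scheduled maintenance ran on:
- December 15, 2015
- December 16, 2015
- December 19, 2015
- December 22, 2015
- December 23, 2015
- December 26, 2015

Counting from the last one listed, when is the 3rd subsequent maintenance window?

Every event lands on a Tuesday or Wednesday or Saturday (gaps cycle 1, 3, 3, 1, 3).
So the schedule is: every Tuesday, Wednesday and Saturday.
Next Tuesday: December 29, 2015.
The following Wednesday is December 30, 2015.
The following Saturday is January 2, 2016.

January 2, 2016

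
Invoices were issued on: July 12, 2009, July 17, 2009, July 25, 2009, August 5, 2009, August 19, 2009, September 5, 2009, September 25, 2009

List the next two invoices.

October 18, 2009; November 13, 2009

Intervals are 5, 8, 11, 14, 17, 20 days — an arithmetic progression with common difference 3.
Next gap: 23 days. September 25, 2009 + 23 days = October 18, 2009.
Next gap: 26 days. October 18, 2009 + 26 days = November 13, 2009.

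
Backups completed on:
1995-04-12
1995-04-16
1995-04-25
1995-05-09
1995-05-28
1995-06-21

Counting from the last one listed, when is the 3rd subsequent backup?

The spacing grows by 5 each time: 4, 9, 14, 19, 24 days.
Next gap: 29 days. 1995-06-21 + 29 days = 1995-07-20.
Next gap: 34 days. 1995-07-20 + 34 days = 1995-08-23.
Next gap: 39 days. 1995-08-23 + 39 days = 1995-10-01.

1995-10-01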